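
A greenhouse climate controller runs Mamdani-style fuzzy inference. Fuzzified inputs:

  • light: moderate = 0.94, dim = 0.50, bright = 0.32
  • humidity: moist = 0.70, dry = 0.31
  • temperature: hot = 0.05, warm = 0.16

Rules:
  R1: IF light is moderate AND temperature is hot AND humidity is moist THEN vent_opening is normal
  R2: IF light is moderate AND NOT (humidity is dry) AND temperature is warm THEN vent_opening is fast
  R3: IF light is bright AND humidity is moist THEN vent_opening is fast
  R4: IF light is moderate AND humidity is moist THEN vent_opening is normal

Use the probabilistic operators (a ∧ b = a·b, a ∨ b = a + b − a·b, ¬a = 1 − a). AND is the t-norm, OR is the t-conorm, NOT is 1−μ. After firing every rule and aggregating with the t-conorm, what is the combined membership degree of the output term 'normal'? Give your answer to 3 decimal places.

R1: moderate=0.94, hot=0.05, moist=0.70; AND[a·b] → w = 0.0329
R2: moderate=0.94, ¬dry=1−0.31=0.69, warm=0.16; AND[a·b] → w = 0.1038
R3: bright=0.32, moist=0.70; AND[a·b] → w = 0.2240
R4: moderate=0.94, moist=0.70; AND[a·b] → w = 0.6580
Rules with consequent 'normal': {R1, R4} → strengths 0.0329, 0.6580
Aggregate via t-conorm [a + b − a·b]: 0.6693

0.669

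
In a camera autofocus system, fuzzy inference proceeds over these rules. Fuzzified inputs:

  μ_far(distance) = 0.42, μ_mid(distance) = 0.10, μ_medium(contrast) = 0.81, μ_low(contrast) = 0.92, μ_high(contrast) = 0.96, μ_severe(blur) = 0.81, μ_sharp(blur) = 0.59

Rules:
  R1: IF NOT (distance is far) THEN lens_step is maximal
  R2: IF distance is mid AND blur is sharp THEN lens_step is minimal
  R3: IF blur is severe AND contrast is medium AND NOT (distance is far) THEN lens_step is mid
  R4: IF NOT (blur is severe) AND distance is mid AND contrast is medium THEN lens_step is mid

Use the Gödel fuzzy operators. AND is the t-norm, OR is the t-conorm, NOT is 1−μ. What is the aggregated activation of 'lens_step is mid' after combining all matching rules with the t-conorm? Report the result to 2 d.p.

R1: ¬far=1−0.42=0.58 → w = 0.58
R2: mid=0.10, sharp=0.59; AND[min(a, b)] → w = 0.10
R3: severe=0.81, medium=0.81, ¬far=1−0.42=0.58; AND[min(a, b)] → w = 0.58
R4: ¬severe=1−0.81=0.19, mid=0.10, medium=0.81; AND[min(a, b)] → w = 0.10
Rules with consequent 'mid': {R3, R4} → strengths 0.58, 0.10
Aggregate via t-conorm [max(a, b)]: 0.58

0.58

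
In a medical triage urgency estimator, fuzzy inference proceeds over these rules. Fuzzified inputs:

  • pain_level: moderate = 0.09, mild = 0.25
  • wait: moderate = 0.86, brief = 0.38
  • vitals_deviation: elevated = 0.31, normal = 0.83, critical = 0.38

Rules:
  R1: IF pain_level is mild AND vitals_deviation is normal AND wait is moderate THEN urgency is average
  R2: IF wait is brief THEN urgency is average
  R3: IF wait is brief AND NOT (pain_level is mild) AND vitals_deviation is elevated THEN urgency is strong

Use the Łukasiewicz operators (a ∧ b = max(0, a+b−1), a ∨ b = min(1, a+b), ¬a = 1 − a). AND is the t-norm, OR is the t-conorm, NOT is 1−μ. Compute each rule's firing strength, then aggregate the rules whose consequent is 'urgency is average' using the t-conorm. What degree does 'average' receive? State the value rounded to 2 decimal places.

R1: mild=0.25, normal=0.83, moderate=0.86; AND[max(0, a+b−1)] → w = 0.00
R2: brief=0.38 → w = 0.38
R3: brief=0.38, ¬mild=1−0.25=0.75, elevated=0.31; AND[max(0, a+b−1)] → w = 0.00
Rules with consequent 'average': {R1, R2} → strengths 0.00, 0.38
Aggregate via t-conorm [min(1, a+b)]: 0.38

0.38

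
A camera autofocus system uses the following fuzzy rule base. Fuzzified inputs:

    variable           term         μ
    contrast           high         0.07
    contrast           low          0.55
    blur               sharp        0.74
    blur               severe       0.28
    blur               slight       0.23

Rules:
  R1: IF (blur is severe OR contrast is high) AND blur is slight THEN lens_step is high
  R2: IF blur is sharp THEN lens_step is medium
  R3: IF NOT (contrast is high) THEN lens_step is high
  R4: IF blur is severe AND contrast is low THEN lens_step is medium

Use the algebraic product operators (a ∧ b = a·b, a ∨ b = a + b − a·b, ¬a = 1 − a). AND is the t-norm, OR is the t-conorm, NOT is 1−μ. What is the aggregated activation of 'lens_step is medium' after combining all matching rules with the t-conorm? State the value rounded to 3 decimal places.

R1: (severe=0.28 OR high=0.07) = 0.3304; AND[a·b] with slight=0.23 → w = 0.0760
R2: sharp=0.74 → w = 0.7400
R3: ¬high=1−0.07=0.93 → w = 0.9300
R4: severe=0.28, low=0.55; AND[a·b] → w = 0.1540
Rules with consequent 'medium': {R2, R4} → strengths 0.7400, 0.1540
Aggregate via t-conorm [a + b − a·b]: 0.7800

0.780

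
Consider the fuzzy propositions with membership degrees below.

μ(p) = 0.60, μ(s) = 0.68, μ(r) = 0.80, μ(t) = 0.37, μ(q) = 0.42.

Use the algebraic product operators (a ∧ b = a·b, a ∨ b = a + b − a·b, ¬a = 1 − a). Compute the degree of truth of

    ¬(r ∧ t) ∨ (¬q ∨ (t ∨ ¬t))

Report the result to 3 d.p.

0.971

r ∧ t = a·b on (0.8000, 0.3700) = 0.2960
¬(r ∧ t) = 1 − 0.2960 = 0.7040
¬q = 1 − 0.4200 = 0.5800
¬t = 1 − 0.3700 = 0.6300
t ∨ ¬t = a + b − a·b on (0.3700, 0.6300) = 0.7669
¬q ∨ (t ∨ ¬t) = a + b − a·b on (0.5800, 0.7669) = 0.9021
¬(r ∧ t) ∨ (¬q ∨ (t ∨ ¬t)) = a + b − a·b on (0.7040, 0.9021) = 0.9710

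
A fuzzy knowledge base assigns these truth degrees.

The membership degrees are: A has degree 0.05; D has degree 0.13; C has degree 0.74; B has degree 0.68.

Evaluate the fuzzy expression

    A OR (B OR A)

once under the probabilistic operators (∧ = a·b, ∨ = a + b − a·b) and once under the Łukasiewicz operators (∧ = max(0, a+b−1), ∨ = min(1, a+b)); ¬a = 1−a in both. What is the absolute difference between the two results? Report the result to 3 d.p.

Under probabilistic:
  B OR A = a + b − a·b on (0.6800, 0.0500) = 0.6960
  A OR (B OR A) = a + b − a·b on (0.0500, 0.6960) = 0.7112
  → value = 0.7112
Under Łukasiewicz:
  B OR A = min(1, a+b) on (0.68, 0.05) = 0.73
  A OR (B OR A) = min(1, a+b) on (0.05, 0.73) = 0.78
  → value = 0.7800
|0.7112 − 0.7800| = 0.069

0.069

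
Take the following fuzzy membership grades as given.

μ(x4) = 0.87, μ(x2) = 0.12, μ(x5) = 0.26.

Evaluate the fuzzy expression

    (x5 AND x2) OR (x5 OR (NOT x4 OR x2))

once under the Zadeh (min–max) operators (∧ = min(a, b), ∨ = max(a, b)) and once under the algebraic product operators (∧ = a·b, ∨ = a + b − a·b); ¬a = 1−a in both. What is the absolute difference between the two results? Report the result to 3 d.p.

Under Zadeh (min–max):
  x5 AND x2 = min(a, b) on (0.26, 0.12) = 0.12
  NOT x4 = 1 − 0.87 = 0.13
  NOT x4 OR x2 = max(a, b) on (0.13, 0.12) = 0.13
  x5 OR (NOT x4 OR x2) = max(a, b) on (0.26, 0.13) = 0.26
  (x5 AND x2) OR (x5 OR (NOT x4 OR x2)) = max(a, b) on (0.12, 0.26) = 0.26
  → value = 0.2600
Under algebraic product:
  x5 AND x2 = a·b on (0.2600, 0.1200) = 0.0312
  NOT x4 = 1 − 0.8700 = 0.1300
  NOT x4 OR x2 = a + b − a·b on (0.1300, 0.1200) = 0.2344
  x5 OR (NOT x4 OR x2) = a + b − a·b on (0.2600, 0.2344) = 0.4335
  (x5 AND x2) OR (x5 OR (NOT x4 OR x2)) = a + b − a·b on (0.0312, 0.4335) = 0.4511
  → value = 0.4511
|0.2600 − 0.4511| = 0.191

0.191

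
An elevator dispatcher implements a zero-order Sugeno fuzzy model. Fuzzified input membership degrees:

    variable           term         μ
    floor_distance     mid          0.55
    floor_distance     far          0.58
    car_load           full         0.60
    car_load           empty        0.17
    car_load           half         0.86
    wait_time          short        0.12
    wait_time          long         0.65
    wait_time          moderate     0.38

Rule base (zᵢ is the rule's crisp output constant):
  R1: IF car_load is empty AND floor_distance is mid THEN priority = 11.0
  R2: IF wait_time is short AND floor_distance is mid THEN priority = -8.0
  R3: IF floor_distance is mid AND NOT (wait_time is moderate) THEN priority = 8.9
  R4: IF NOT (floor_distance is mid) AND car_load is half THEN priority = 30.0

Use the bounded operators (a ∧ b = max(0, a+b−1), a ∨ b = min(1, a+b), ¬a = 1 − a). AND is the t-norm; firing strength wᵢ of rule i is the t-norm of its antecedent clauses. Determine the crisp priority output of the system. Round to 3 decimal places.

R1 (z=11.0): empty=0.17, mid=0.55; AND[max(0, a+b−1)] → w = 0.00
R2 (z=-8.0): short=0.12, mid=0.55; AND[max(0, a+b−1)] → w = 0.00
R3 (z=8.9): mid=0.55, ¬moderate=1−0.38=0.62; AND[max(0, a+b−1)] → w = 0.17
R4 (z=30.0): ¬mid=1−0.55=0.45, half=0.86; AND[max(0, a+b−1)] → w = 0.31
Weighted average = (0.00·11.0 + 0.00·-8.0 + 0.17·8.9 + 0.31·30.0) / (0.00 + 0.00 + 0.17 + 0.31)
  = 10.8130 / 0.4800 = 22.527

22.527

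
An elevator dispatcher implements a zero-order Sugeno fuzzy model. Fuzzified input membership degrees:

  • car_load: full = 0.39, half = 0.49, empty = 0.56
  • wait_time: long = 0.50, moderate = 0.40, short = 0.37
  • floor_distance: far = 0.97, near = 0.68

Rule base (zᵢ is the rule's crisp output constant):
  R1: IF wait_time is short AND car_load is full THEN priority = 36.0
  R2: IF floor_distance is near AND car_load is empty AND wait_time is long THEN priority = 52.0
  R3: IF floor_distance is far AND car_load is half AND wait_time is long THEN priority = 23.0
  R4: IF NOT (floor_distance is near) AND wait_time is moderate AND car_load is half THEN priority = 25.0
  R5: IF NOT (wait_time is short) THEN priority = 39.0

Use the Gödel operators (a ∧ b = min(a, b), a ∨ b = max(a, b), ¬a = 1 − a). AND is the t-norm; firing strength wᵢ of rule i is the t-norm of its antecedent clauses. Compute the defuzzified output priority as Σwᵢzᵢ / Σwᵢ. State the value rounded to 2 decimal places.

36.00

R1 (z=36.0): short=0.37, full=0.39; AND[min(a, b)] → w = 0.37
R2 (z=52.0): near=0.68, empty=0.56, long=0.50; AND[min(a, b)] → w = 0.50
R3 (z=23.0): far=0.97, half=0.49, long=0.50; AND[min(a, b)] → w = 0.49
R4 (z=25.0): ¬near=1−0.68=0.32, moderate=0.40, half=0.49; AND[min(a, b)] → w = 0.32
R5 (z=39.0): ¬short=1−0.37=0.63 → w = 0.63
Weighted average = (0.37·36.0 + 0.50·52.0 + 0.49·23.0 + 0.32·25.0 + 0.63·39.0) / (0.37 + 0.50 + 0.49 + 0.32 + 0.63)
  = 83.1600 / 2.3100 = 36.00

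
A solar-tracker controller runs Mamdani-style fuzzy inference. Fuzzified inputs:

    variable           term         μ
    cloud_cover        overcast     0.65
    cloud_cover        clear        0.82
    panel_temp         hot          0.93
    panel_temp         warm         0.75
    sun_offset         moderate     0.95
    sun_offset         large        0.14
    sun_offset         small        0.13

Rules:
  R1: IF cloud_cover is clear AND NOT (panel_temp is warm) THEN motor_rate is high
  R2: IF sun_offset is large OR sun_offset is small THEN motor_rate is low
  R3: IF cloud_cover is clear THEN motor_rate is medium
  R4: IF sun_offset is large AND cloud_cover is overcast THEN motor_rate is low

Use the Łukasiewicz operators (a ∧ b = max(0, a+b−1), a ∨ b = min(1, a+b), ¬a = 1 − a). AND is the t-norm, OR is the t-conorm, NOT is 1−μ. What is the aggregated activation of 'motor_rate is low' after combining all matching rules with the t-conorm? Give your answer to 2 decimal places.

R1: clear=0.82, ¬warm=1−0.75=0.25; AND[max(0, a+b−1)] → w = 0.07
R2: large=0.14, small=0.13; OR[min(1, a+b)] → w = 0.27
R3: clear=0.82 → w = 0.82
R4: large=0.14, overcast=0.65; AND[max(0, a+b−1)] → w = 0.00
Rules with consequent 'low': {R2, R4} → strengths 0.27, 0.00
Aggregate via t-conorm [min(1, a+b)]: 0.27

0.27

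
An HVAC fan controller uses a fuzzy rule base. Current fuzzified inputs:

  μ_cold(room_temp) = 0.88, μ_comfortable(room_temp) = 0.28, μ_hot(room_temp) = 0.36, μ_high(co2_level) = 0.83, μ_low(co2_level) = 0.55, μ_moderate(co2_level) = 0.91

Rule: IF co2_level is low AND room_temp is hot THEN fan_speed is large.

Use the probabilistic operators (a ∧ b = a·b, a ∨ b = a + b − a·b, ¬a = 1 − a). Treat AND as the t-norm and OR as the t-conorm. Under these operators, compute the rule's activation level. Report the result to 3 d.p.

firing strength: low=0.55, hot=0.36; AND[a·b] → w = 0.1980

0.198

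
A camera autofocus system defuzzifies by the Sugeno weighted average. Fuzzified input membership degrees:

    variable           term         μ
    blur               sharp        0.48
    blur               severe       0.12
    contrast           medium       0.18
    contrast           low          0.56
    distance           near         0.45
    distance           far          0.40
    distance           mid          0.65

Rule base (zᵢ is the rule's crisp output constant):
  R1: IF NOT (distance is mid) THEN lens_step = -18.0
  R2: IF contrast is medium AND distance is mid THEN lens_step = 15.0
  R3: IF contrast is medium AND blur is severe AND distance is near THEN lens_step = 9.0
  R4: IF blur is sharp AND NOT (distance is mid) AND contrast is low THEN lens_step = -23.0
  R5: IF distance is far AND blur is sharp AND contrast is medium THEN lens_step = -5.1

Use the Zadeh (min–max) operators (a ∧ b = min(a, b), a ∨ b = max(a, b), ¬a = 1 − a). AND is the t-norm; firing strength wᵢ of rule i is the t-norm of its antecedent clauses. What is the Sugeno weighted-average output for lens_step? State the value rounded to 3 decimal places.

R1 (z=-18.0): ¬mid=1−0.65=0.35 → w = 0.35
R2 (z=15.0): medium=0.18, mid=0.65; AND[min(a, b)] → w = 0.18
R3 (z=9.0): medium=0.18, severe=0.12, near=0.45; AND[min(a, b)] → w = 0.12
R4 (z=-23.0): sharp=0.48, ¬mid=1−0.65=0.35, low=0.56; AND[min(a, b)] → w = 0.35
R5 (z=-5.1): far=0.40, sharp=0.48, medium=0.18; AND[min(a, b)] → w = 0.18
Weighted average = (0.35·-18.0 + 0.18·15.0 + 0.12·9.0 + 0.35·-23.0 + 0.18·-5.1) / (0.35 + 0.18 + 0.12 + 0.35 + 0.18)
  = -11.4880 / 1.1800 = -9.736

-9.736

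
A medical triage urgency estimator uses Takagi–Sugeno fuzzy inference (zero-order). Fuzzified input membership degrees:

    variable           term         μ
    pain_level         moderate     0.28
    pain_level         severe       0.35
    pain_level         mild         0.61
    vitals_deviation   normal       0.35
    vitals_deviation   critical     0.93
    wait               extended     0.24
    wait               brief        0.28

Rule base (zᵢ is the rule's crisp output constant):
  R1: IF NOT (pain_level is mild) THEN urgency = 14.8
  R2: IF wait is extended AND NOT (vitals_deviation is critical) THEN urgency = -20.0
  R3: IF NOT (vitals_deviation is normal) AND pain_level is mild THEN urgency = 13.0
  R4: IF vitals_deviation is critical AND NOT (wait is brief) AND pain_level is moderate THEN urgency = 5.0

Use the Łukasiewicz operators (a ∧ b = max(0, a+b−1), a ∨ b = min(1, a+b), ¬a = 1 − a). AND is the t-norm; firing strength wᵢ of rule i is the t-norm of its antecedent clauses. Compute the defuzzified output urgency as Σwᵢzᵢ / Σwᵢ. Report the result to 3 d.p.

R1 (z=14.8): ¬mild=1−0.61=0.39 → w = 0.39
R2 (z=-20.0): extended=0.24, ¬critical=1−0.93=0.07; AND[max(0, a+b−1)] → w = 0.00
R3 (z=13.0): ¬normal=1−0.35=0.65, mild=0.61; AND[max(0, a+b−1)] → w = 0.26
R4 (z=5.0): critical=0.93, ¬brief=1−0.28=0.72, moderate=0.28; AND[max(0, a+b−1)] → w = 0.00
Weighted average = (0.39·14.8 + 0.00·-20.0 + 0.26·13.0 + 0.00·5.0) / (0.39 + 0.00 + 0.26 + 0.00)
  = 9.1520 / 0.6500 = 14.080

14.080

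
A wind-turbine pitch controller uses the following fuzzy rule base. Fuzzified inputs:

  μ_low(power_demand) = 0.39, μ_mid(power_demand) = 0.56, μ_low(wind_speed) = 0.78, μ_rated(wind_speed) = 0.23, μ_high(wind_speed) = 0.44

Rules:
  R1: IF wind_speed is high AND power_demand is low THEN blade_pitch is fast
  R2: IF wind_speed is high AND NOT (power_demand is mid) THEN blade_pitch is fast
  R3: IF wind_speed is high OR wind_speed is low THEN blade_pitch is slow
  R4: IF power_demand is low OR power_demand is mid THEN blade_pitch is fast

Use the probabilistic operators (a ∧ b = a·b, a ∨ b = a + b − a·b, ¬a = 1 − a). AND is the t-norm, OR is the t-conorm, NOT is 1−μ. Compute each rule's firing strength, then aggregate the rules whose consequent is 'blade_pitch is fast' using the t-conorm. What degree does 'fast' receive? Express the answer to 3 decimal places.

R1: high=0.44, low=0.39; AND[a·b] → w = 0.1716
R2: high=0.44, ¬mid=1−0.56=0.44; AND[a·b] → w = 0.1936
R3: high=0.44, low=0.78; OR[a + b − a·b] → w = 0.8768
R4: low=0.39, mid=0.56; OR[a + b − a·b] → w = 0.7316
Rules with consequent 'fast': {R1, R2, R4} → strengths 0.1716, 0.1936, 0.7316
Aggregate via t-conorm [a + b − a·b]: 0.8207

0.821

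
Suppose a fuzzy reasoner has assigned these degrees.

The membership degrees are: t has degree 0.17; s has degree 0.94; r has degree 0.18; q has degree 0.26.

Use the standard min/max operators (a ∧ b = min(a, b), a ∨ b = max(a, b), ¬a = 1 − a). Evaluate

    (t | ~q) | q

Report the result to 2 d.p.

~q = 1 − 0.26 = 0.74
t | ~q = max(a, b) on (0.17, 0.74) = 0.74
(t | ~q) | q = max(a, b) on (0.74, 0.26) = 0.74

0.74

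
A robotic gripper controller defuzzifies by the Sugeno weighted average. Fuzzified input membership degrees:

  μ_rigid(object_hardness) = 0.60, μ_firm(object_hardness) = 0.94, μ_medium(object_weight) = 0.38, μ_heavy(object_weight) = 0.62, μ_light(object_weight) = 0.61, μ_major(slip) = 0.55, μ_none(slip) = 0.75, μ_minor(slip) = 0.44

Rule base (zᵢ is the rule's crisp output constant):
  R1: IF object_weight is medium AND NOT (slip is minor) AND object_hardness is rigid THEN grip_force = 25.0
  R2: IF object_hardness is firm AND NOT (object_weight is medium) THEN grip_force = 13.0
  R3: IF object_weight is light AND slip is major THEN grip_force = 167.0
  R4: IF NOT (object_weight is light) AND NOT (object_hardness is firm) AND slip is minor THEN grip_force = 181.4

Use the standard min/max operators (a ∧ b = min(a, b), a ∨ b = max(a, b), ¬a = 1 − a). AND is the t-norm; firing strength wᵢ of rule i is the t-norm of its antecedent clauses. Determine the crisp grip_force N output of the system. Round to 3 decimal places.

R1 (z=25.0): medium=0.38, ¬minor=1−0.44=0.56, rigid=0.60; AND[min(a, b)] → w = 0.38
R2 (z=13.0): firm=0.94, ¬medium=1−0.38=0.62; AND[min(a, b)] → w = 0.62
R3 (z=167.0): light=0.61, major=0.55; AND[min(a, b)] → w = 0.55
R4 (z=181.4): ¬light=1−0.61=0.39, ¬firm=1−0.94=0.06, minor=0.44; AND[min(a, b)] → w = 0.06
Weighted average = (0.38·25.0 + 0.62·13.0 + 0.55·167.0 + 0.06·181.4) / (0.38 + 0.62 + 0.55 + 0.06)
  = 120.2940 / 1.6100 = 74.717

74.717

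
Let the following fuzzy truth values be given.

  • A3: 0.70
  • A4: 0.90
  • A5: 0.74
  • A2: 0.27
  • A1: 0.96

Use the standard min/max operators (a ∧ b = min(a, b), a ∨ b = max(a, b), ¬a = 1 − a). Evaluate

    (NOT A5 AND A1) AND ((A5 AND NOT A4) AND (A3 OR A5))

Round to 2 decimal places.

0.10

NOT A5 = 1 − 0.74 = 0.26
NOT A5 AND A1 = min(a, b) on (0.26, 0.96) = 0.26
NOT A4 = 1 − 0.90 = 0.10
A5 AND NOT A4 = min(a, b) on (0.74, 0.10) = 0.10
A3 OR A5 = max(a, b) on (0.70, 0.74) = 0.74
(A5 AND NOT A4) AND (A3 OR A5) = min(a, b) on (0.10, 0.74) = 0.10
(NOT A5 AND A1) AND ((A5 AND NOT A4) AND (A3 OR A5)) = min(a, b) on (0.26, 0.10) = 0.10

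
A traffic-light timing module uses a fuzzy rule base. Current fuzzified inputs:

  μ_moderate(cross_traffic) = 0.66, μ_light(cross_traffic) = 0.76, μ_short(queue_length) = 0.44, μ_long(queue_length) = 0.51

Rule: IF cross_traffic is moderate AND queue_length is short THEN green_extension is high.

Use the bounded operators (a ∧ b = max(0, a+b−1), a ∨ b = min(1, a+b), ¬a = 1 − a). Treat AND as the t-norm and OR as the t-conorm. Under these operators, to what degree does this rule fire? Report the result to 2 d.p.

0.10

firing strength: moderate=0.66, short=0.44; AND[max(0, a+b−1)] → w = 0.10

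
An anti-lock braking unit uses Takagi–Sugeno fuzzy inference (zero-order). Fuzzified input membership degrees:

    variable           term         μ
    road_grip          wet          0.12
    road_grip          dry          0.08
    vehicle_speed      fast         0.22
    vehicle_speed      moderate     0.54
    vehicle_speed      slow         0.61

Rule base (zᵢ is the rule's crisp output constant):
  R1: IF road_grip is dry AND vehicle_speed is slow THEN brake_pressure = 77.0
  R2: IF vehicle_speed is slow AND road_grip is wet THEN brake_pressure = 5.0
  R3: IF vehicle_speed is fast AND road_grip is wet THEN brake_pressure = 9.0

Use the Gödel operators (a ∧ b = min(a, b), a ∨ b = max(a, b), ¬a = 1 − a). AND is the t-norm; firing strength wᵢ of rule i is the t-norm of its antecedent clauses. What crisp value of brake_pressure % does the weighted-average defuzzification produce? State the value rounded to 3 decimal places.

24.500

R1 (z=77.0): dry=0.08, slow=0.61; AND[min(a, b)] → w = 0.08
R2 (z=5.0): slow=0.61, wet=0.12; AND[min(a, b)] → w = 0.12
R3 (z=9.0): fast=0.22, wet=0.12; AND[min(a, b)] → w = 0.12
Weighted average = (0.08·77.0 + 0.12·5.0 + 0.12·9.0) / (0.08 + 0.12 + 0.12)
  = 7.8400 / 0.3200 = 24.500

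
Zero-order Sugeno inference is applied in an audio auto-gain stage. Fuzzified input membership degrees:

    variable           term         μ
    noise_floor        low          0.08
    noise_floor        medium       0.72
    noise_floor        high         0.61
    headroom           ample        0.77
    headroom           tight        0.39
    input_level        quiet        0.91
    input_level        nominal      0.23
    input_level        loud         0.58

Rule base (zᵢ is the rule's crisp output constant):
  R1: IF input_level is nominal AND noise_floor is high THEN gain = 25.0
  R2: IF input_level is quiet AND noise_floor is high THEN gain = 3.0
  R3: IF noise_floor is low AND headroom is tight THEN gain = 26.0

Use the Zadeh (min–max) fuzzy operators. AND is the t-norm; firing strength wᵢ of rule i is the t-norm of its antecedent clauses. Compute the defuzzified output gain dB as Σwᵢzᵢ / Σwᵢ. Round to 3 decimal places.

R1 (z=25.0): nominal=0.23, high=0.61; AND[min(a, b)] → w = 0.23
R2 (z=3.0): quiet=0.91, high=0.61; AND[min(a, b)] → w = 0.61
R3 (z=26.0): low=0.08, tight=0.39; AND[min(a, b)] → w = 0.08
Weighted average = (0.23·25.0 + 0.61·3.0 + 0.08·26.0) / (0.23 + 0.61 + 0.08)
  = 9.6600 / 0.9200 = 10.500

10.500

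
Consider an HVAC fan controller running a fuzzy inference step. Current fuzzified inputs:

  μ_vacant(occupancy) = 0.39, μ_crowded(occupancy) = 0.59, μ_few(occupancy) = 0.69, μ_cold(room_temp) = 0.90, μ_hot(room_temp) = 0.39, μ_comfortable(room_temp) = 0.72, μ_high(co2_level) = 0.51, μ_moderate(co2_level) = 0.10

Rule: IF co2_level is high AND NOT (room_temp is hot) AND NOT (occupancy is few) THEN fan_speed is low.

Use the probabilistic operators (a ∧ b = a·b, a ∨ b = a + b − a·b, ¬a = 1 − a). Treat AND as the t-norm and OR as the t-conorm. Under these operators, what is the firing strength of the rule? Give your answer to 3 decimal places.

firing strength: high=0.51, ¬hot=1−0.39=0.61, ¬few=1−0.69=0.31; AND[a·b] → w = 0.0964

0.096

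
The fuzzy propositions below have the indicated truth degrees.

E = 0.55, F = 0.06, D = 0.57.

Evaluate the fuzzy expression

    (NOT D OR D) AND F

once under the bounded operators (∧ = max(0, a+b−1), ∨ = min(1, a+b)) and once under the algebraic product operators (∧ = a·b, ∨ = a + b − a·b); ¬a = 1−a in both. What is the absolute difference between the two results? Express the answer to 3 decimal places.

0.015

Under bounded:
  NOT D = 1 − 0.57 = 0.43
  NOT D OR D = min(1, a+b) on (0.43, 0.57) = 1.00
  (NOT D OR D) AND F = max(0, a+b−1) on (1.00, 0.06) = 0.06
  → value = 0.0600
Under algebraic product:
  NOT D = 1 − 0.5700 = 0.4300
  NOT D OR D = a + b − a·b on (0.4300, 0.5700) = 0.7549
  (NOT D OR D) AND F = a·b on (0.7549, 0.0600) = 0.0453
  → value = 0.0453
|0.0600 − 0.0453| = 0.015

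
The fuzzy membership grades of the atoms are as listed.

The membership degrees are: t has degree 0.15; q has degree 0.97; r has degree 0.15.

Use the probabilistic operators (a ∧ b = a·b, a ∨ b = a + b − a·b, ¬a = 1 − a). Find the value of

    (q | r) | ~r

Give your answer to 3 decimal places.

q | r = a + b − a·b on (0.9700, 0.1500) = 0.9745
~r = 1 − 0.1500 = 0.8500
(q | r) | ~r = a + b − a·b on (0.9745, 0.8500) = 0.9962

0.996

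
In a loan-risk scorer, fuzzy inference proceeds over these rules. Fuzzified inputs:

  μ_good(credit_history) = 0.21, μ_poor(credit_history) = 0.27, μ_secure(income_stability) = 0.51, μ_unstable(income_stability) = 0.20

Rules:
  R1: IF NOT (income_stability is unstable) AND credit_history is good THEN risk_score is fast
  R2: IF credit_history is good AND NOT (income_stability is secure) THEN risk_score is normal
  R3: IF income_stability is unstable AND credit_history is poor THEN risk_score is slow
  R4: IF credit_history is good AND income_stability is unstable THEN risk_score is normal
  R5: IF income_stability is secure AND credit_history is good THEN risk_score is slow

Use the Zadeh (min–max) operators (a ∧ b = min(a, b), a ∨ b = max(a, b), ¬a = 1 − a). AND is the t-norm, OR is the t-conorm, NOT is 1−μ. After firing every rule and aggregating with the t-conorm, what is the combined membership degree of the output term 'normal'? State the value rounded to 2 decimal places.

R1: ¬unstable=1−0.20=0.80, good=0.21; AND[min(a, b)] → w = 0.21
R2: good=0.21, ¬secure=1−0.51=0.49; AND[min(a, b)] → w = 0.21
R3: unstable=0.20, poor=0.27; AND[min(a, b)] → w = 0.20
R4: good=0.21, unstable=0.20; AND[min(a, b)] → w = 0.20
R5: secure=0.51, good=0.21; AND[min(a, b)] → w = 0.21
Rules with consequent 'normal': {R2, R4} → strengths 0.21, 0.20
Aggregate via t-conorm [max(a, b)]: 0.21

0.21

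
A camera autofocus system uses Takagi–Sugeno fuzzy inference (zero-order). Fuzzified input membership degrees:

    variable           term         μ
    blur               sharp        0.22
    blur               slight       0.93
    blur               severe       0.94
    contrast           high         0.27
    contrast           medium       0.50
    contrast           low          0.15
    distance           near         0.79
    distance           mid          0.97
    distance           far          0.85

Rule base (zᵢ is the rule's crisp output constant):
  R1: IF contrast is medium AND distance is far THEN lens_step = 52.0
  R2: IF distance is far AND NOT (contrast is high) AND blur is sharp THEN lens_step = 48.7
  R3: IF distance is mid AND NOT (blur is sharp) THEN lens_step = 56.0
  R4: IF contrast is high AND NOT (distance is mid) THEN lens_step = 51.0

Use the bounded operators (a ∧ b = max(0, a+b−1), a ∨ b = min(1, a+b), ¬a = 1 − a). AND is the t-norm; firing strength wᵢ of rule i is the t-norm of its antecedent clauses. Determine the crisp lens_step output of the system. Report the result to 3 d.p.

54.727

R1 (z=52.0): medium=0.50, far=0.85; AND[max(0, a+b−1)] → w = 0.35
R2 (z=48.7): far=0.85, ¬high=1−0.27=0.73, sharp=0.22; AND[max(0, a+b−1)] → w = 0.00
R3 (z=56.0): mid=0.97, ¬sharp=1−0.22=0.78; AND[max(0, a+b−1)] → w = 0.75
R4 (z=51.0): high=0.27, ¬mid=1−0.97=0.03; AND[max(0, a+b−1)] → w = 0.00
Weighted average = (0.35·52.0 + 0.00·48.7 + 0.75·56.0 + 0.00·51.0) / (0.35 + 0.00 + 0.75 + 0.00)
  = 60.2000 / 1.1000 = 54.727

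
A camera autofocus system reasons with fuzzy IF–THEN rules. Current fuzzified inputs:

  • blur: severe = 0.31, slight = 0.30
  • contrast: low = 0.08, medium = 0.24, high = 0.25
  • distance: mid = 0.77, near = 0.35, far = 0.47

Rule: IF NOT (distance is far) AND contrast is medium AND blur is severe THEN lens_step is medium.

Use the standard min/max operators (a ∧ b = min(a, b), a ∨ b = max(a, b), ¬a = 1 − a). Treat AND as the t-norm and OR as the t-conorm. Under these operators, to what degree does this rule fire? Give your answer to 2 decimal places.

firing strength: ¬far=1−0.47=0.53, medium=0.24, severe=0.31; AND[min(a, b)] → w = 0.24

0.24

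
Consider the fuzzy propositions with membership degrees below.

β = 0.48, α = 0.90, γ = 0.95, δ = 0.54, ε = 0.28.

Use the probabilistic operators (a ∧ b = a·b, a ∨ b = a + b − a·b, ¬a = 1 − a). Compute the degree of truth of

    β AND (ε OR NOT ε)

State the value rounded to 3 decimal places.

NOT ε = 1 − 0.2800 = 0.7200
ε OR NOT ε = a + b − a·b on (0.2800, 0.7200) = 0.7984
β AND (ε OR NOT ε) = a·b on (0.4800, 0.7984) = 0.3832

0.383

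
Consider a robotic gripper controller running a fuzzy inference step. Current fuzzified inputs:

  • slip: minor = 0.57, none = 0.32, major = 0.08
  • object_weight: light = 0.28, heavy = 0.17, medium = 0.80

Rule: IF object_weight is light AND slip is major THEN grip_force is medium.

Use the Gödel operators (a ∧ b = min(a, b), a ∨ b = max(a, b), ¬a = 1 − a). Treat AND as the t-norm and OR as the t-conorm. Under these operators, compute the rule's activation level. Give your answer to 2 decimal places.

0.08

firing strength: light=0.28, major=0.08; AND[min(a, b)] → w = 0.08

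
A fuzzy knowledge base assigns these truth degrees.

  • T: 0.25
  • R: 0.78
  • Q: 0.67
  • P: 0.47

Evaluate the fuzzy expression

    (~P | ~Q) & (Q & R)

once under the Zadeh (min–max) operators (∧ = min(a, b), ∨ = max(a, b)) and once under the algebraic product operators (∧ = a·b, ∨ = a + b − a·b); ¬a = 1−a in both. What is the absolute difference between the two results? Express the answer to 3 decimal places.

0.172

Under Zadeh (min–max):
  ~P = 1 − 0.47 = 0.53
  ~Q = 1 − 0.67 = 0.33
  ~P | ~Q = max(a, b) on (0.53, 0.33) = 0.53
  Q & R = min(a, b) on (0.67, 0.78) = 0.67
  (~P | ~Q) & (Q & R) = min(a, b) on (0.53, 0.67) = 0.53
  → value = 0.5300
Under algebraic product:
  ~P = 1 − 0.4700 = 0.5300
  ~Q = 1 − 0.6700 = 0.3300
  ~P | ~Q = a + b − a·b on (0.5300, 0.3300) = 0.6851
  Q & R = a·b on (0.6700, 0.7800) = 0.5226
  (~P | ~Q) & (Q & R) = a·b on (0.6851, 0.5226) = 0.3580
  → value = 0.3580
|0.5300 − 0.3580| = 0.172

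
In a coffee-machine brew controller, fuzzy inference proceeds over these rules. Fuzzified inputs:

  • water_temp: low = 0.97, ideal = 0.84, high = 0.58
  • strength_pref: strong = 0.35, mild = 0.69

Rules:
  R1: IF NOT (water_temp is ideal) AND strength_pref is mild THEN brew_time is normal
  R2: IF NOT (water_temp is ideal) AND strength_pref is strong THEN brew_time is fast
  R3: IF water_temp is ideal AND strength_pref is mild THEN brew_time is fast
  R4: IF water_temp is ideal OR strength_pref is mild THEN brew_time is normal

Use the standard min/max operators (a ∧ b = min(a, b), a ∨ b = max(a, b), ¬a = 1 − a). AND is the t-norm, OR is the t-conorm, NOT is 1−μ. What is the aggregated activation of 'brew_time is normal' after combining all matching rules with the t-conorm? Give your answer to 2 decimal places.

R1: ¬ideal=1−0.84=0.16, mild=0.69; AND[min(a, b)] → w = 0.16
R2: ¬ideal=1−0.84=0.16, strong=0.35; AND[min(a, b)] → w = 0.16
R3: ideal=0.84, mild=0.69; AND[min(a, b)] → w = 0.69
R4: ideal=0.84, mild=0.69; OR[max(a, b)] → w = 0.84
Rules with consequent 'normal': {R1, R4} → strengths 0.16, 0.84
Aggregate via t-conorm [max(a, b)]: 0.84

0.84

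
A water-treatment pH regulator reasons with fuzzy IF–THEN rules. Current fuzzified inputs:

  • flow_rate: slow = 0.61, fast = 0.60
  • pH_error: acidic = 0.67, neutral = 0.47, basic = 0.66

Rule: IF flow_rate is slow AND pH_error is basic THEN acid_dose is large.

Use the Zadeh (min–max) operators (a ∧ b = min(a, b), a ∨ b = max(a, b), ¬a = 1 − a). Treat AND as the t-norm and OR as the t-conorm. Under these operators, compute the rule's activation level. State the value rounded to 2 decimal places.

0.61

firing strength: slow=0.61, basic=0.66; AND[min(a, b)] → w = 0.61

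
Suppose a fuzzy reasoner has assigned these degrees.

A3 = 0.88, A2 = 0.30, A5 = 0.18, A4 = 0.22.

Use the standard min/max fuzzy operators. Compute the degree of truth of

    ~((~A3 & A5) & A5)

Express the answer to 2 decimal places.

~A3 = 1 − 0.88 = 0.12
~A3 & A5 = min(a, b) on (0.12, 0.18) = 0.12
(~A3 & A5) & A5 = min(a, b) on (0.12, 0.18) = 0.12
~((~A3 & A5) & A5) = 1 − 0.12 = 0.88

0.88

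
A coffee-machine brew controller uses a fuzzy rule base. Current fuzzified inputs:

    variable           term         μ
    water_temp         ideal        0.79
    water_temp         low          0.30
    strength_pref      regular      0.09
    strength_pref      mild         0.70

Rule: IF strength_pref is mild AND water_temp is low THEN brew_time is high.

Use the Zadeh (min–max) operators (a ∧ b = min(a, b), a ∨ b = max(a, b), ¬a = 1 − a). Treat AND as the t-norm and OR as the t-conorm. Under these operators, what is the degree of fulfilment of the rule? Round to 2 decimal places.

0.30

firing strength: mild=0.70, low=0.30; AND[min(a, b)] → w = 0.30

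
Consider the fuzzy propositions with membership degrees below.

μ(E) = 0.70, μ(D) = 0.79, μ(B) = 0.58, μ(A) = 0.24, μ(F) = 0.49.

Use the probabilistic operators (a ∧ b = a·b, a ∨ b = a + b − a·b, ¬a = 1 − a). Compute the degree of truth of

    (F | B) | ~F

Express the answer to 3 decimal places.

F | B = a + b − a·b on (0.4900, 0.5800) = 0.7858
~F = 1 − 0.4900 = 0.5100
(F | B) | ~F = a + b − a·b on (0.7858, 0.5100) = 0.8950

0.895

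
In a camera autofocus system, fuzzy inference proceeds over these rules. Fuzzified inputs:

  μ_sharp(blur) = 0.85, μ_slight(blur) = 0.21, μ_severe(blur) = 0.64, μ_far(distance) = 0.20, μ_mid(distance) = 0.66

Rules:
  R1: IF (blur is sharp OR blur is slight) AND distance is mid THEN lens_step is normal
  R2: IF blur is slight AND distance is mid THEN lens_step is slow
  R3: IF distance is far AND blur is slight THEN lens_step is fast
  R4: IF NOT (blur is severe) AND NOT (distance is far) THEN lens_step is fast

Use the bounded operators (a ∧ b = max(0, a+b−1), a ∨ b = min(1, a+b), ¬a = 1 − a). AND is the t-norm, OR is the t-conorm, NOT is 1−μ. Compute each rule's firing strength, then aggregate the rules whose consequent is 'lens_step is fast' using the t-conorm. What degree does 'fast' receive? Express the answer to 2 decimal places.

R1: (sharp=0.85 OR slight=0.21) = 1.00; AND[max(0, a+b−1)] with mid=0.66 → w = 0.66
R2: slight=0.21, mid=0.66; AND[max(0, a+b−1)] → w = 0.00
R3: far=0.20, slight=0.21; AND[max(0, a+b−1)] → w = 0.00
R4: ¬severe=1−0.64=0.36, ¬far=1−0.20=0.80; AND[max(0, a+b−1)] → w = 0.16
Rules with consequent 'fast': {R3, R4} → strengths 0.00, 0.16
Aggregate via t-conorm [min(1, a+b)]: 0.16

0.16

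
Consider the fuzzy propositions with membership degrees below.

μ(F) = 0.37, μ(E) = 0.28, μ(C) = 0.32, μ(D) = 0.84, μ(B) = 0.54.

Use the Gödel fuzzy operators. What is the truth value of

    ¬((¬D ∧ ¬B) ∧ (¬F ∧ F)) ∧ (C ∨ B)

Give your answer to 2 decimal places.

¬D = 1 − 0.84 = 0.16
¬B = 1 − 0.54 = 0.46
¬D ∧ ¬B = min(a, b) on (0.16, 0.46) = 0.16
¬F = 1 − 0.37 = 0.63
¬F ∧ F = min(a, b) on (0.63, 0.37) = 0.37
(¬D ∧ ¬B) ∧ (¬F ∧ F) = min(a, b) on (0.16, 0.37) = 0.16
¬((¬D ∧ ¬B) ∧ (¬F ∧ F)) = 1 − 0.16 = 0.84
C ∨ B = max(a, b) on (0.32, 0.54) = 0.54
¬((¬D ∧ ¬B) ∧ (¬F ∧ F)) ∧ (C ∨ B) = min(a, b) on (0.84, 0.54) = 0.54

0.54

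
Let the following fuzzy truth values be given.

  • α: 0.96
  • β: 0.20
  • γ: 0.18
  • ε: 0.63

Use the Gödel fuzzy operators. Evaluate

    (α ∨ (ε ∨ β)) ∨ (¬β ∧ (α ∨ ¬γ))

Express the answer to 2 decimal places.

0.96

ε ∨ β = max(a, b) on (0.63, 0.20) = 0.63
α ∨ (ε ∨ β) = max(a, b) on (0.96, 0.63) = 0.96
¬β = 1 − 0.20 = 0.80
¬γ = 1 − 0.18 = 0.82
α ∨ ¬γ = max(a, b) on (0.96, 0.82) = 0.96
¬β ∧ (α ∨ ¬γ) = min(a, b) on (0.80, 0.96) = 0.80
(α ∨ (ε ∨ β)) ∨ (¬β ∧ (α ∨ ¬γ)) = max(a, b) on (0.96, 0.80) = 0.96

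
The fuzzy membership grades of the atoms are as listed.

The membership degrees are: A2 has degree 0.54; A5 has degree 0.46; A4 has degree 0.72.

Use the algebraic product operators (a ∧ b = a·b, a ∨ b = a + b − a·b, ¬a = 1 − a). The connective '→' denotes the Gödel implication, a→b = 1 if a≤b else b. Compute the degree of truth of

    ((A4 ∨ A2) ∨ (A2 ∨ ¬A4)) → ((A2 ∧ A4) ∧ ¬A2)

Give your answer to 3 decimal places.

0.179

A4 ∨ A2 = a + b − a·b on (0.7200, 0.5400) = 0.8712
¬A4 = 1 − 0.7200 = 0.2800
A2 ∨ ¬A4 = a + b − a·b on (0.5400, 0.2800) = 0.6688
(A4 ∨ A2) ∨ (A2 ∨ ¬A4) = a + b − a·b on (0.8712, 0.6688) = 0.9573
A2 ∧ A4 = a·b on (0.5400, 0.7200) = 0.3888
¬A2 = 1 − 0.5400 = 0.4600
(A2 ∧ A4) ∧ ¬A2 = a·b on (0.3888, 0.4600) = 0.1788
((A4 ∨ A2) ∨ (A2 ∨ ¬A4)) → ((A2 ∧ A4) ∧ ¬A2)  [Gödel: 1 if a≤b else b] with a=0.9573, b=0.1788 → 0.1788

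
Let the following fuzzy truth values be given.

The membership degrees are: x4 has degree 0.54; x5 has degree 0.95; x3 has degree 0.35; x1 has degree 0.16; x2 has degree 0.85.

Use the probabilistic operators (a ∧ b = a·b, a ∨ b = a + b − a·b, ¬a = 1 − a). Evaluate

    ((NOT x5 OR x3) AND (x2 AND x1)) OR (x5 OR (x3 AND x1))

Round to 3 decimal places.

NOT x5 = 1 − 0.9500 = 0.0500
NOT x5 OR x3 = a + b − a·b on (0.0500, 0.3500) = 0.3825
x2 AND x1 = a·b on (0.8500, 0.1600) = 0.1360
(NOT x5 OR x3) AND (x2 AND x1) = a·b on (0.3825, 0.1360) = 0.0520
x3 AND x1 = a·b on (0.3500, 0.1600) = 0.0560
x5 OR (x3 AND x1) = a + b − a·b on (0.9500, 0.0560) = 0.9528
((NOT x5 OR x3) AND (x2 AND x1)) OR (x5 OR (x3 AND x1)) = a + b − a·b on (0.0520, 0.9528) = 0.9553

0.955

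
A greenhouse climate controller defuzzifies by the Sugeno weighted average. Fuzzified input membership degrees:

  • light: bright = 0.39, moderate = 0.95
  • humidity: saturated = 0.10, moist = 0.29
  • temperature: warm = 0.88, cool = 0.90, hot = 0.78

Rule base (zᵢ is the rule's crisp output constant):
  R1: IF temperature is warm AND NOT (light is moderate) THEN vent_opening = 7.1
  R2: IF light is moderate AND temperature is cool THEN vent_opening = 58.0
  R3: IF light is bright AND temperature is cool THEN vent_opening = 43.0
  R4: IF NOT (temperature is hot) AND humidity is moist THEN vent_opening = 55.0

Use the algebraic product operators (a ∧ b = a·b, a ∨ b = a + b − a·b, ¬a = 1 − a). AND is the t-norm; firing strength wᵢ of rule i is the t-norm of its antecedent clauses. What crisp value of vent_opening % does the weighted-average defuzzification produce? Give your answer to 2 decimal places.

52.14

R1 (z=7.1): warm=0.88, ¬moderate=1−0.95=0.05; AND[a·b] → w = 0.0440
R2 (z=58.0): moderate=0.95, cool=0.90; AND[a·b] → w = 0.8550
R3 (z=43.0): bright=0.39, cool=0.90; AND[a·b] → w = 0.3510
R4 (z=55.0): ¬hot=1−0.78=0.22, moist=0.29; AND[a·b] → w = 0.0638
Weighted average = (0.0440·7.1 + 0.8550·58.0 + 0.3510·43.0 + 0.0638·55.0) / (0.0440 + 0.8550 + 0.3510 + 0.0638)
  = 68.5044 / 1.3138 = 52.14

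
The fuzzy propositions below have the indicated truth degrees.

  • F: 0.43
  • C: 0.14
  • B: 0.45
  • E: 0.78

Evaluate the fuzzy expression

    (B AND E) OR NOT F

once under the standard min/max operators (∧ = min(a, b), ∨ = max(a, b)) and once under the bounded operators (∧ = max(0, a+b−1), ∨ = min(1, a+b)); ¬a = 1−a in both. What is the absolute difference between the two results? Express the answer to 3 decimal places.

0.230

Under standard min/max:
  B AND E = min(a, b) on (0.45, 0.78) = 0.45
  NOT F = 1 − 0.43 = 0.57
  (B AND E) OR NOT F = max(a, b) on (0.45, 0.57) = 0.57
  → value = 0.5700
Under bounded:
  B AND E = max(0, a+b−1) on (0.45, 0.78) = 0.23
  NOT F = 1 − 0.43 = 0.57
  (B AND E) OR NOT F = min(1, a+b) on (0.23, 0.57) = 0.80
  → value = 0.8000
|0.5700 − 0.8000| = 0.230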